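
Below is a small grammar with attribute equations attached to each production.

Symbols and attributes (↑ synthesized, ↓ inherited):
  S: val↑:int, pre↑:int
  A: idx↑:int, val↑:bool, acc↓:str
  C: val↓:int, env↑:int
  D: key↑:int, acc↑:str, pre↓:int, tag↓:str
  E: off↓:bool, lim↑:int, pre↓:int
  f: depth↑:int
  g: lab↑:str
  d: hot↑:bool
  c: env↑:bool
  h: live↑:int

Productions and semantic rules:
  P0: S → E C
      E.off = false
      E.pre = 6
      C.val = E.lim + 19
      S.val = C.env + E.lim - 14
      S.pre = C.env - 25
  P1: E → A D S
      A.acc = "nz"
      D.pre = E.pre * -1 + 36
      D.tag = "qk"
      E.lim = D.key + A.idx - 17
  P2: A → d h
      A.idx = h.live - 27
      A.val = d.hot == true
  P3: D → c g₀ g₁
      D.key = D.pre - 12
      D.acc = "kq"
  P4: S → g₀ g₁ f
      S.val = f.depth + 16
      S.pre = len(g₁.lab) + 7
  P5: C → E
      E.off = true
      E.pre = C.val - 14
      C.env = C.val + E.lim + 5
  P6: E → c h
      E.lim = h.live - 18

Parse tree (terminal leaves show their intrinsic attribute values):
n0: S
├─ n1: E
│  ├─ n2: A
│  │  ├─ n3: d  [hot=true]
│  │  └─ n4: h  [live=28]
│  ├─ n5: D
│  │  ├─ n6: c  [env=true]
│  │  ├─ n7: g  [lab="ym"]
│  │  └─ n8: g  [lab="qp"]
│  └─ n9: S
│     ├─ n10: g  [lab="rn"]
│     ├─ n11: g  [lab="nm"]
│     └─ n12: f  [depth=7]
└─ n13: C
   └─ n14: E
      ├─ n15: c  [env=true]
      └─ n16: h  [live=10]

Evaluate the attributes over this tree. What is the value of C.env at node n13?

18

1. n1.off = false  [false]
2. n1.pre = 6  [6]
3. n2.acc = "nz"  ["nz"]
4. n3.hot = true  [terminal]
5. n4.live = 28  [terminal]
6. n2.idx = 1  [h.live - 27]
7. n2.val = true  [d.hot == true]
8. n5.pre = 30  [E.pre * -1 + 36]
9. n5.tag = "qk"  ["qk"]
10. n6.env = true  [terminal]
11. n7.lab = "ym"  [terminal]
12. n8.lab = "qp"  [terminal]
13. n5.key = 18  [D.pre - 12]
14. n5.acc = "kq"  ["kq"]
15. n10.lab = "rn"  [terminal]
16. n11.lab = "nm"  [terminal]
17. n12.depth = 7  [terminal]
18. n9.val = 23  [f.depth + 16]
19. n9.pre = 9  [len(g₁.lab) + 7]
20. n1.lim = 2  [D.key + A.idx - 17]
21. n13.val = 21  [E.lim + 19]
22. n14.off = true  [true]
23. n14.pre = 7  [C.val - 14]
24. n15.env = true  [terminal]
25. n16.live = 10  [terminal]
26. n14.lim = -8  [h.live - 18]
27. n13.env = 18  [C.val + E.lim + 5]
28. n0.val = 6  [C.env + E.lim - 14]
29. n0.pre = -7  [C.env - 25]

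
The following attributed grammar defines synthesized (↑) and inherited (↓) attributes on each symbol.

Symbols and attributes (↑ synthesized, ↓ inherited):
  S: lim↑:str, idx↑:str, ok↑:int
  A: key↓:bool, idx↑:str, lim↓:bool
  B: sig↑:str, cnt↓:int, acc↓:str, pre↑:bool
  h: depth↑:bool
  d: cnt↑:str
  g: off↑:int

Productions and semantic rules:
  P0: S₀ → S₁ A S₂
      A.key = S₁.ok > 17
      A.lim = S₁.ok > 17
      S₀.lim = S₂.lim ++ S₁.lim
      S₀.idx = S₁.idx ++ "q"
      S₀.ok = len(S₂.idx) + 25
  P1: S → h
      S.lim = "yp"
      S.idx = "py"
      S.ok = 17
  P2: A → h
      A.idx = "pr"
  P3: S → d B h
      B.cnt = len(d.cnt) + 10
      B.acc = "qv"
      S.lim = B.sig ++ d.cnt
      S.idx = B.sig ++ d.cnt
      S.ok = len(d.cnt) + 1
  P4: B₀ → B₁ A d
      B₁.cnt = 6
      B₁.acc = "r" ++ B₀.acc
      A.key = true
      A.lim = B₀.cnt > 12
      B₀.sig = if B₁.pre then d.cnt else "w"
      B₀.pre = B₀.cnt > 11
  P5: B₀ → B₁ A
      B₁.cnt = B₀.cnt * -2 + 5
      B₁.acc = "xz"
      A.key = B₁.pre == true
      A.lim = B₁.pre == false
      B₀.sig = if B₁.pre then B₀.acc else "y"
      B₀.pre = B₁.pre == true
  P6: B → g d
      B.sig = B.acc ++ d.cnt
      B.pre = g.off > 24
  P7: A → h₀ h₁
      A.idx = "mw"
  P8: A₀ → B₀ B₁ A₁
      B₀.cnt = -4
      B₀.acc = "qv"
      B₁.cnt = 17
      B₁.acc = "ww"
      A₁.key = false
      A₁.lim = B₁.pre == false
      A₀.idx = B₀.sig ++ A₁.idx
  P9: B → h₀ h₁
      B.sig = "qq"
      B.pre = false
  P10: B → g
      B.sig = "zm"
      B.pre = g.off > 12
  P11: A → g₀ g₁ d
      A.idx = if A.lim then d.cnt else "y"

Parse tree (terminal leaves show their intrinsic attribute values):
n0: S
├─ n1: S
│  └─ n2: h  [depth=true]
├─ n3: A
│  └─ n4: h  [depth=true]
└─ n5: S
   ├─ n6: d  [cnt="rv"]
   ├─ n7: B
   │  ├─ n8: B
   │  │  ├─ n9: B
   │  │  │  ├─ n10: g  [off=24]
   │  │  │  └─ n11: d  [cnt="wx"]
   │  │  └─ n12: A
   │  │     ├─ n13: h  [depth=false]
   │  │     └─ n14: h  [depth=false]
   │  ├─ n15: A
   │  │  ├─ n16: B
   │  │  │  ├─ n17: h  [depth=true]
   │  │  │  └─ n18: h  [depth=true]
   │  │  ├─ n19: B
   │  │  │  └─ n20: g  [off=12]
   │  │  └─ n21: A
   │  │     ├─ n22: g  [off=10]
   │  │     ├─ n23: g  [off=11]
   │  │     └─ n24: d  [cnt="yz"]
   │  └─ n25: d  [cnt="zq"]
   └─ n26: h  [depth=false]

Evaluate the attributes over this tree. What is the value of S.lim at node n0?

"wrvyp"

1. n2.depth = true  [terminal]
2. n1.lim = "yp"  ["yp"]
3. n1.idx = "py"  ["py"]
4. n1.ok = 17  [17]
5. n3.key = false  [S₁.ok > 17]
6. n3.lim = false  [S₁.ok > 17]
7. n4.depth = true  [terminal]
8. n3.idx = "pr"  ["pr"]
9. n6.cnt = "rv"  [terminal]
10. n7.cnt = 12  [len(d.cnt) + 10]
11. n7.acc = "qv"  ["qv"]
12. n8.cnt = 6  [6]
13. n8.acc = "rqv"  ["r" ++ B₀.acc]
14. n9.cnt = -7  [B₀.cnt * -2 + 5]
15. n9.acc = "xz"  ["xz"]
16. n10.off = 24  [terminal]
17. n11.cnt = "wx"  [terminal]
18. n9.sig = "xzwx"  [B.acc ++ d.cnt]
19. n9.pre = false  [g.off > 24]
20. n12.key = false  [B₁.pre == true]
21. n12.lim = true  [B₁.pre == false]
22. n13.depth = false  [terminal]
23. n14.depth = false  [terminal]
24. n12.idx = "mw"  ["mw"]
25. n8.sig = "y"  [if B₁.pre then B₀.acc else "y"]
26. n8.pre = false  [B₁.pre == true]
27. n15.key = true  [true]
28. n15.lim = false  [B₀.cnt > 12]
29. n16.cnt = -4  [-4]
30. n16.acc = "qv"  ["qv"]
31. n17.depth = true  [terminal]
32. n18.depth = true  [terminal]
33. n16.sig = "qq"  ["qq"]
34. n16.pre = false  [false]
35. n19.cnt = 17  [17]
36. n19.acc = "ww"  ["ww"]
37. n20.off = 12  [terminal]
38. n19.sig = "zm"  ["zm"]
39. n19.pre = false  [g.off > 12]
40. n21.key = false  [false]
41. n21.lim = true  [B₁.pre == false]
42. n22.off = 10  [terminal]
43. n23.off = 11  [terminal]
44. n24.cnt = "yz"  [terminal]
45. n21.idx = "yz"  [if A.lim then d.cnt else "y"]
46. n15.idx = "qqyz"  [B₀.sig ++ A₁.idx]
47. n25.cnt = "zq"  [terminal]
48. n7.sig = "w"  [if B₁.pre then d.cnt else "w"]
49. n7.pre = true  [B₀.cnt > 11]
50. n26.depth = false  [terminal]
51. n5.lim = "wrv"  [B.sig ++ d.cnt]
52. n5.idx = "wrv"  [B.sig ++ d.cnt]
53. n5.ok = 3  [len(d.cnt) + 1]
54. n0.lim = "wrvyp"  [S₂.lim ++ S₁.lim]
55. n0.idx = "pyq"  [S₁.idx ++ "q"]
56. n0.ok = 28  [len(S₂.idx) + 25]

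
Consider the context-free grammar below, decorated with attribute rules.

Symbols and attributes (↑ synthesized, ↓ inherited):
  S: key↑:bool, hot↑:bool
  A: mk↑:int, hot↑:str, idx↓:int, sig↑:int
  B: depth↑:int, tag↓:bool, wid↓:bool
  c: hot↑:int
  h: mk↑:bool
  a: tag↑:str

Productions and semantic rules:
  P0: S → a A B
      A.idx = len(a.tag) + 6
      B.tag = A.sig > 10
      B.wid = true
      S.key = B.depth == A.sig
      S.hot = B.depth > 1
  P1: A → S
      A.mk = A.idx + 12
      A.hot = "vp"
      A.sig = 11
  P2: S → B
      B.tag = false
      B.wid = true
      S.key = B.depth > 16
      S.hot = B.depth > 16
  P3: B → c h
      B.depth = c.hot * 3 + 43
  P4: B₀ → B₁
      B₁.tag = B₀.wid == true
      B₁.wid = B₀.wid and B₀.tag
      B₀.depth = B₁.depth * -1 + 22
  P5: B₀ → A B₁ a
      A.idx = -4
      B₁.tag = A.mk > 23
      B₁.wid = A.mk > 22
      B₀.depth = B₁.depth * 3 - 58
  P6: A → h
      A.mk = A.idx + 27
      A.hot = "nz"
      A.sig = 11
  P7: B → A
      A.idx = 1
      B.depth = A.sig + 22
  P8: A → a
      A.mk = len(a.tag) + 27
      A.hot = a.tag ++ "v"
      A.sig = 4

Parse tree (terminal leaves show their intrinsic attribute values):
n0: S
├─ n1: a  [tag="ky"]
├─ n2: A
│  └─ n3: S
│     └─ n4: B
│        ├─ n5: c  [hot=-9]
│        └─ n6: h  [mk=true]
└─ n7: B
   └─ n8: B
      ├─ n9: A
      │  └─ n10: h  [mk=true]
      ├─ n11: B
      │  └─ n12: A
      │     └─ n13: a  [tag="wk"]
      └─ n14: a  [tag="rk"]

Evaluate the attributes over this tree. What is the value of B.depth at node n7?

2

1. n1.tag = "ky"  [terminal]
2. n2.idx = 8  [len(a.tag) + 6]
3. n4.tag = false  [false]
4. n4.wid = true  [true]
5. n5.hot = -9  [terminal]
6. n6.mk = true  [terminal]
7. n4.depth = 16  [c.hot * 3 + 43]
8. n3.key = false  [B.depth > 16]
9. n3.hot = false  [B.depth > 16]
10. n2.mk = 20  [A.idx + 12]
11. n2.hot = "vp"  ["vp"]
12. n2.sig = 11  [11]
13. n7.tag = true  [A.sig > 10]
14. n7.wid = true  [true]
15. n8.tag = true  [B₀.wid == true]
16. n8.wid = true  [B₀.wid and B₀.tag]
17. n9.idx = -4  [-4]
18. n10.mk = true  [terminal]
19. n9.mk = 23  [A.idx + 27]
20. n9.hot = "nz"  ["nz"]
21. n9.sig = 11  [11]
22. n11.tag = false  [A.mk > 23]
23. n11.wid = true  [A.mk > 22]
24. n12.idx = 1  [1]
25. n13.tag = "wk"  [terminal]
26. n12.mk = 29  [len(a.tag) + 27]
27. n12.hot = "wkv"  [a.tag ++ "v"]
28. n12.sig = 4  [4]
29. n11.depth = 26  [A.sig + 22]
30. n14.tag = "rk"  [terminal]
31. n8.depth = 20  [B₁.depth * 3 - 58]
32. n7.depth = 2  [B₁.depth * -1 + 22]
33. n0.key = false  [B.depth == A.sig]
34. n0.hot = true  [B.depth > 1]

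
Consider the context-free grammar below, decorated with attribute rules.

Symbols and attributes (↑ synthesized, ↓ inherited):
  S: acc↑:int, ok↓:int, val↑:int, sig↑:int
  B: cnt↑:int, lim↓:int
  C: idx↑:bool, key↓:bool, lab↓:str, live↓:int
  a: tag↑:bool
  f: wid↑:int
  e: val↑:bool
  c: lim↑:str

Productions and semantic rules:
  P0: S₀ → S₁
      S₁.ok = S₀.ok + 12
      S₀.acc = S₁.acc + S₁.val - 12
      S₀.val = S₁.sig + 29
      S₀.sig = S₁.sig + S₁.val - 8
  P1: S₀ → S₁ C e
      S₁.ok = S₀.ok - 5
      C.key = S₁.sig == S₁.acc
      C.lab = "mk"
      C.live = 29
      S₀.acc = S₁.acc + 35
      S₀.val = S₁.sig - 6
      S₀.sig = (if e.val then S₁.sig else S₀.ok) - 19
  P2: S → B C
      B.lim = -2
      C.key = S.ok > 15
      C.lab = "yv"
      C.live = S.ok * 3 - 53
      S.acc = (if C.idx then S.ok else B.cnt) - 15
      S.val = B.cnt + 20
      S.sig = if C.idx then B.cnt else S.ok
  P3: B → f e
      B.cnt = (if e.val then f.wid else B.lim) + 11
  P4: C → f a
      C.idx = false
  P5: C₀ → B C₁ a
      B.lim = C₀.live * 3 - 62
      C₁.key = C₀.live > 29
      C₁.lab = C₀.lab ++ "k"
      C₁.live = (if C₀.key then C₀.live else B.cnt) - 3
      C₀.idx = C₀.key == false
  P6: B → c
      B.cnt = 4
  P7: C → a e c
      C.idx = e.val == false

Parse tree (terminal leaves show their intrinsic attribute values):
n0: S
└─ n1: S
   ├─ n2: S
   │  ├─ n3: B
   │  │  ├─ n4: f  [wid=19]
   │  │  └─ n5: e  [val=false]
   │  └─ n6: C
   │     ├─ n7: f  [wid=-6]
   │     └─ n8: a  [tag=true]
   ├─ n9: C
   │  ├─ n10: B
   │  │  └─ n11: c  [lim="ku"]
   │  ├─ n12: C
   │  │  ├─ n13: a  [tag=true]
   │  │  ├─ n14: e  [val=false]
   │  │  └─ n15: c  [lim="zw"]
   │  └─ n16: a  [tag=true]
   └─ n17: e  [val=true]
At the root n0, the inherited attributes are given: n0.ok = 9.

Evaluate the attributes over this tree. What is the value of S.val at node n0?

1. n0.ok = 9  [given at root]
2. n1.ok = 21  [S₀.ok + 12]
3. n2.ok = 16  [S₀.ok - 5]
4. n3.lim = -2  [-2]
5. n4.wid = 19  [terminal]
6. n5.val = false  [terminal]
7. n3.cnt = 9  [(if e.val then f.wid else B.lim) + 11]
8. n6.key = true  [S.ok > 15]
9. n6.lab = "yv"  ["yv"]
10. n6.live = -5  [S.ok * 3 - 53]
11. n7.wid = -6  [terminal]
12. n8.tag = true  [terminal]
13. n6.idx = false  [false]
14. n2.acc = -6  [(if C.idx then S.ok else B.cnt) - 15]
15. n2.val = 29  [B.cnt + 20]
16. n2.sig = 16  [if C.idx then B.cnt else S.ok]
17. n9.key = false  [S₁.sig == S₁.acc]
18. n9.lab = "mk"  ["mk"]
19. n9.live = 29  [29]
20. n10.lim = 25  [C₀.live * 3 - 62]
21. n11.lim = "ku"  [terminal]
22. n10.cnt = 4  [4]
23. n12.key = false  [C₀.live > 29]
24. n12.lab = "mkk"  [C₀.lab ++ "k"]
25. n12.live = 1  [(if C₀.key then C₀.live else B.cnt) - 3]
26. n13.tag = true  [terminal]
27. n14.val = false  [terminal]
28. n15.lim = "zw"  [terminal]
29. n12.idx = true  [e.val == false]
30. n16.tag = true  [terminal]
31. n9.idx = true  [C₀.key == false]
32. n17.val = true  [terminal]
33. n1.acc = 29  [S₁.acc + 35]
34. n1.val = 10  [S₁.sig - 6]
35. n1.sig = -3  [(if e.val then S₁.sig else S₀.ok) - 19]
36. n0.acc = 27  [S₁.acc + S₁.val - 12]
37. n0.val = 26  [S₁.sig + 29]
38. n0.sig = -1  [S₁.sig + S₁.val - 8]

26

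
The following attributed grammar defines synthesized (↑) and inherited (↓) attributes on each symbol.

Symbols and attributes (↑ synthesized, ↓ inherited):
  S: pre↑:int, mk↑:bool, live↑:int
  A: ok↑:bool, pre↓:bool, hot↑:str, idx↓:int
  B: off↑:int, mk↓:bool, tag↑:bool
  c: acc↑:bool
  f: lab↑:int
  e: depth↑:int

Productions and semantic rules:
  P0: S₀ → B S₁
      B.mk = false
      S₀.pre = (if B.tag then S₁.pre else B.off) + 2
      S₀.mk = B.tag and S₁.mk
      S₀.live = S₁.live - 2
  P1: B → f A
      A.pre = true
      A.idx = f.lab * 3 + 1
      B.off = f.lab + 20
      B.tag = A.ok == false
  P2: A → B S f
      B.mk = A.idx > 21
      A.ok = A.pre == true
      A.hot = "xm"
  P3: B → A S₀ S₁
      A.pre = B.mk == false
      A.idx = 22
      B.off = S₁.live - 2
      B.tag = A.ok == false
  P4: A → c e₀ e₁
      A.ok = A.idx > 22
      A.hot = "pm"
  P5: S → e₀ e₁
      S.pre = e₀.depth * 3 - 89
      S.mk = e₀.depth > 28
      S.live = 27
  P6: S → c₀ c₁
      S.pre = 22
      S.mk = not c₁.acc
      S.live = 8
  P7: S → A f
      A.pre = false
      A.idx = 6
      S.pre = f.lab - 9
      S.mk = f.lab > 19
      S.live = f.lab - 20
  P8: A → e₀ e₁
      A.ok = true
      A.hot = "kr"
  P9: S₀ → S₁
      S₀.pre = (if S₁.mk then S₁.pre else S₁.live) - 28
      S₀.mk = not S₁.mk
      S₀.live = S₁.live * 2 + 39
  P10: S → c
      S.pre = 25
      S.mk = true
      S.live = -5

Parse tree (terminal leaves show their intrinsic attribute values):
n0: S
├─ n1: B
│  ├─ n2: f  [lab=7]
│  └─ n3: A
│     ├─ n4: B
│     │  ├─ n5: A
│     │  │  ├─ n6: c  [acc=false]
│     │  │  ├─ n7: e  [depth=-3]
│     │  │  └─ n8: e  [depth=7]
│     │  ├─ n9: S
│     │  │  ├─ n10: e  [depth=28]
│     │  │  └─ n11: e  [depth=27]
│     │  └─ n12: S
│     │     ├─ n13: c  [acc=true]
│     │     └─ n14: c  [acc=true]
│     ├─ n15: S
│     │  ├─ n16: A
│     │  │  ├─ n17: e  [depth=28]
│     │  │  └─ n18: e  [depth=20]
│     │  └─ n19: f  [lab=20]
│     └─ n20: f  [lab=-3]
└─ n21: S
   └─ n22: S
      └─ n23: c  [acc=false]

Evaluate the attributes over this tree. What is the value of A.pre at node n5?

false

1. n1.mk = false  [false]
2. n2.lab = 7  [terminal]
3. n3.pre = true  [true]
4. n3.idx = 22  [f.lab * 3 + 1]
5. n4.mk = true  [A.idx > 21]
6. n5.pre = false  [B.mk == false]
7. n5.idx = 22  [22]
8. n6.acc = false  [terminal]
9. n7.depth = -3  [terminal]
10. n8.depth = 7  [terminal]
11. n5.ok = false  [A.idx > 22]
12. n5.hot = "pm"  ["pm"]
13. n10.depth = 28  [terminal]
14. n11.depth = 27  [terminal]
15. n9.pre = -5  [e₀.depth * 3 - 89]
16. n9.mk = false  [e₀.depth > 28]
17. n9.live = 27  [27]
18. n13.acc = true  [terminal]
19. n14.acc = true  [terminal]
20. n12.pre = 22  [22]
21. n12.mk = false  [not c₁.acc]
22. n12.live = 8  [8]
23. n4.off = 6  [S₁.live - 2]
24. n4.tag = true  [A.ok == false]
25. n16.pre = false  [false]
26. n16.idx = 6  [6]
27. n17.depth = 28  [terminal]
28. n18.depth = 20  [terminal]
29. n16.ok = true  [true]
30. n16.hot = "kr"  ["kr"]
31. n19.lab = 20  [terminal]
32. n15.pre = 11  [f.lab - 9]
33. n15.mk = true  [f.lab > 19]
34. n15.live = 0  [f.lab - 20]
35. n20.lab = -3  [terminal]
36. n3.ok = true  [A.pre == true]
37. n3.hot = "xm"  ["xm"]
38. n1.off = 27  [f.lab + 20]
39. n1.tag = false  [A.ok == false]
40. n23.acc = false  [terminal]
41. n22.pre = 25  [25]
42. n22.mk = true  [true]
43. n22.live = -5  [-5]
44. n21.pre = -3  [(if S₁.mk then S₁.pre else S₁.live) - 28]
45. n21.mk = false  [not S₁.mk]
46. n21.live = 29  [S₁.live * 2 + 39]
47. n0.pre = 29  [(if B.tag then S₁.pre else B.off) + 2]
48. n0.mk = false  [B.tag and S₁.mk]
49. n0.live = 27  [S₁.live - 2]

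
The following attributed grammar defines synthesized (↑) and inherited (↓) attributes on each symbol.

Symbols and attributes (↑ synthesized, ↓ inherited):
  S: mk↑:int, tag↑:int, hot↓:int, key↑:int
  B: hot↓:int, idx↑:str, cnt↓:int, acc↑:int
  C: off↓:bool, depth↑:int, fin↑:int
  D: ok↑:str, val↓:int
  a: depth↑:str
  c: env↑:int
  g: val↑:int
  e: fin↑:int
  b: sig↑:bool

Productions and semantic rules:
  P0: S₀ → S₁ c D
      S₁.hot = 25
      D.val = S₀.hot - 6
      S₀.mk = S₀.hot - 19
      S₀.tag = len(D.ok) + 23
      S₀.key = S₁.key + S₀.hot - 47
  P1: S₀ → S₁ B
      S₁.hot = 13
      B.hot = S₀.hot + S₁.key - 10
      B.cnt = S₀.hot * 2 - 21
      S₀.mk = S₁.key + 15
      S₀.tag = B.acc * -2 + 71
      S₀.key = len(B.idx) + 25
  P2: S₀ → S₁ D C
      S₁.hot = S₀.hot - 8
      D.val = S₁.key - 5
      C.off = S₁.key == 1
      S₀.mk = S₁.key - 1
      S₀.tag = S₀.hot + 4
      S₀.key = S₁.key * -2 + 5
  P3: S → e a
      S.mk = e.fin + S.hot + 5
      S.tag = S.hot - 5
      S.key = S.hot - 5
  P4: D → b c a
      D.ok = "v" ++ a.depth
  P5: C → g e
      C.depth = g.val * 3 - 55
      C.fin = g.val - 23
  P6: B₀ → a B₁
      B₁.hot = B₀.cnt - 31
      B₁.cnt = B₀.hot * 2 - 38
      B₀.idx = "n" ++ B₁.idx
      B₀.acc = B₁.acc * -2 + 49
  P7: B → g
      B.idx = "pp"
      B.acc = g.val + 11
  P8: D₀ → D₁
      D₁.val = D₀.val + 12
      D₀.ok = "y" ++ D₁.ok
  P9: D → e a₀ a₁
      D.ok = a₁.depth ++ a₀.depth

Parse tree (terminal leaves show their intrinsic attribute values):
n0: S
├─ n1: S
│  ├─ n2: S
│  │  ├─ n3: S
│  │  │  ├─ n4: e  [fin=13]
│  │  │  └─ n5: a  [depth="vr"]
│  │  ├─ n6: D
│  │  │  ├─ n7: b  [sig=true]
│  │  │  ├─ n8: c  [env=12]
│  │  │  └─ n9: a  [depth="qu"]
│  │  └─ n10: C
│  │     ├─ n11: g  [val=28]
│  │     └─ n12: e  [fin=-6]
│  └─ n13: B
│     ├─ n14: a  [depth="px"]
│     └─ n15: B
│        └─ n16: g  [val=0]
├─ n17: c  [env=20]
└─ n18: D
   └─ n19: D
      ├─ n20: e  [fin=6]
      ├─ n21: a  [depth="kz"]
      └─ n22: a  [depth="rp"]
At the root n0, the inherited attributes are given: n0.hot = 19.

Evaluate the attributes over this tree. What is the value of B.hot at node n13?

20

1. n0.hot = 19  [given at root]
2. n1.hot = 25  [25]
3. n2.hot = 13  [13]
4. n3.hot = 5  [S₀.hot - 8]
5. n4.fin = 13  [terminal]
6. n5.depth = "vr"  [terminal]
7. n3.mk = 23  [e.fin + S.hot + 5]
8. n3.tag = 0  [S.hot - 5]
9. n3.key = 0  [S.hot - 5]
10. n6.val = -5  [S₁.key - 5]
11. n7.sig = true  [terminal]
12. n8.env = 12  [terminal]
13. n9.depth = "qu"  [terminal]
14. n6.ok = "vqu"  ["v" ++ a.depth]
15. n10.off = false  [S₁.key == 1]
16. n11.val = 28  [terminal]
17. n12.fin = -6  [terminal]
18. n10.depth = 29  [g.val * 3 - 55]
19. n10.fin = 5  [g.val - 23]
20. n2.mk = -1  [S₁.key - 1]
21. n2.tag = 17  [S₀.hot + 4]
22. n2.key = 5  [S₁.key * -2 + 5]
23. n13.hot = 20  [S₀.hot + S₁.key - 10]
24. n13.cnt = 29  [S₀.hot * 2 - 21]
25. n14.depth = "px"  [terminal]
26. n15.hot = -2  [B₀.cnt - 31]
27. n15.cnt = 2  [B₀.hot * 2 - 38]
28. n16.val = 0  [terminal]
29. n15.idx = "pp"  ["pp"]
30. n15.acc = 11  [g.val + 11]
31. n13.idx = "npp"  ["n" ++ B₁.idx]
32. n13.acc = 27  [B₁.acc * -2 + 49]
33. n1.mk = 20  [S₁.key + 15]
34. n1.tag = 17  [B.acc * -2 + 71]
35. n1.key = 28  [len(B.idx) + 25]
36. n17.env = 20  [terminal]
37. n18.val = 13  [S₀.hot - 6]
38. n19.val = 25  [D₀.val + 12]
39. n20.fin = 6  [terminal]
40. n21.depth = "kz"  [terminal]
41. n22.depth = "rp"  [terminal]
42. n19.ok = "rpkz"  [a₁.depth ++ a₀.depth]
43. n18.ok = "yrpkz"  ["y" ++ D₁.ok]
44. n0.mk = 0  [S₀.hot - 19]
45. n0.tag = 28  [len(D.ok) + 23]
46. n0.key = 0  [S₁.key + S₀.hot - 47]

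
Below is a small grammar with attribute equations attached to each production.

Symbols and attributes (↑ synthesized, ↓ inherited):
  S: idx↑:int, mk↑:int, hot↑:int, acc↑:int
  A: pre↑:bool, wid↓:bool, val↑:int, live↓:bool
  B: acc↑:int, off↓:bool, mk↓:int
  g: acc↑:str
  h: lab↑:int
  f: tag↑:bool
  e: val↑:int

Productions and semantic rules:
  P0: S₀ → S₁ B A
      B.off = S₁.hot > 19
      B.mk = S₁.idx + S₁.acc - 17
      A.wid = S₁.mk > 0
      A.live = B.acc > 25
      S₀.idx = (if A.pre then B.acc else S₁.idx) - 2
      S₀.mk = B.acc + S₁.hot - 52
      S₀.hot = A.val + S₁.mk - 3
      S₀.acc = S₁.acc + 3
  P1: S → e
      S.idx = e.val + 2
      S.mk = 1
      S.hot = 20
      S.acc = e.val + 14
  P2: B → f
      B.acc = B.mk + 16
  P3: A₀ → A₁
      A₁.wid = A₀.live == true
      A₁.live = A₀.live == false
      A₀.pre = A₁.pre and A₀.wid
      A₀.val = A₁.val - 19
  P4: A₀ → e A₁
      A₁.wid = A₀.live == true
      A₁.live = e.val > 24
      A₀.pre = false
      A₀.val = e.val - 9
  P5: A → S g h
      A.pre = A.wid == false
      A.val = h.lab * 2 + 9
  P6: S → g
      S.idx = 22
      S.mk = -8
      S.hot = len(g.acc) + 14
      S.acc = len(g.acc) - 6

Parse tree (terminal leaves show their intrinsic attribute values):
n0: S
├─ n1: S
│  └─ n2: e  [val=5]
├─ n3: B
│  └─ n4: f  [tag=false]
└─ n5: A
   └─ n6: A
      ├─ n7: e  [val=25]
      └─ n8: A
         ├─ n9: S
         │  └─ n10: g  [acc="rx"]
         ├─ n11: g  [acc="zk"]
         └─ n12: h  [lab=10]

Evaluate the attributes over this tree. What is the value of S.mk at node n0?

1. n2.val = 5  [terminal]
2. n1.idx = 7  [e.val + 2]
3. n1.mk = 1  [1]
4. n1.hot = 20  [20]
5. n1.acc = 19  [e.val + 14]
6. n3.off = true  [S₁.hot > 19]
7. n3.mk = 9  [S₁.idx + S₁.acc - 17]
8. n4.tag = false  [terminal]
9. n3.acc = 25  [B.mk + 16]
10. n5.wid = true  [S₁.mk > 0]
11. n5.live = false  [B.acc > 25]
12. n6.wid = false  [A₀.live == true]
13. n6.live = true  [A₀.live == false]
14. n7.val = 25  [terminal]
15. n8.wid = true  [A₀.live == true]
16. n8.live = true  [e.val > 24]
17. n10.acc = "rx"  [terminal]
18. n9.idx = 22  [22]
19. n9.mk = -8  [-8]
20. n9.hot = 16  [len(g.acc) + 14]
21. n9.acc = -4  [len(g.acc) - 6]
22. n11.acc = "zk"  [terminal]
23. n12.lab = 10  [terminal]
24. n8.pre = false  [A.wid == false]
25. n8.val = 29  [h.lab * 2 + 9]
26. n6.pre = false  [false]
27. n6.val = 16  [e.val - 9]
28. n5.pre = false  [A₁.pre and A₀.wid]
29. n5.val = -3  [A₁.val - 19]
30. n0.idx = 5  [(if A.pre then B.acc else S₁.idx) - 2]
31. n0.mk = -7  [B.acc + S₁.hot - 52]
32. n0.hot = -5  [A.val + S₁.mk - 3]
33. n0.acc = 22  [S₁.acc + 3]

-7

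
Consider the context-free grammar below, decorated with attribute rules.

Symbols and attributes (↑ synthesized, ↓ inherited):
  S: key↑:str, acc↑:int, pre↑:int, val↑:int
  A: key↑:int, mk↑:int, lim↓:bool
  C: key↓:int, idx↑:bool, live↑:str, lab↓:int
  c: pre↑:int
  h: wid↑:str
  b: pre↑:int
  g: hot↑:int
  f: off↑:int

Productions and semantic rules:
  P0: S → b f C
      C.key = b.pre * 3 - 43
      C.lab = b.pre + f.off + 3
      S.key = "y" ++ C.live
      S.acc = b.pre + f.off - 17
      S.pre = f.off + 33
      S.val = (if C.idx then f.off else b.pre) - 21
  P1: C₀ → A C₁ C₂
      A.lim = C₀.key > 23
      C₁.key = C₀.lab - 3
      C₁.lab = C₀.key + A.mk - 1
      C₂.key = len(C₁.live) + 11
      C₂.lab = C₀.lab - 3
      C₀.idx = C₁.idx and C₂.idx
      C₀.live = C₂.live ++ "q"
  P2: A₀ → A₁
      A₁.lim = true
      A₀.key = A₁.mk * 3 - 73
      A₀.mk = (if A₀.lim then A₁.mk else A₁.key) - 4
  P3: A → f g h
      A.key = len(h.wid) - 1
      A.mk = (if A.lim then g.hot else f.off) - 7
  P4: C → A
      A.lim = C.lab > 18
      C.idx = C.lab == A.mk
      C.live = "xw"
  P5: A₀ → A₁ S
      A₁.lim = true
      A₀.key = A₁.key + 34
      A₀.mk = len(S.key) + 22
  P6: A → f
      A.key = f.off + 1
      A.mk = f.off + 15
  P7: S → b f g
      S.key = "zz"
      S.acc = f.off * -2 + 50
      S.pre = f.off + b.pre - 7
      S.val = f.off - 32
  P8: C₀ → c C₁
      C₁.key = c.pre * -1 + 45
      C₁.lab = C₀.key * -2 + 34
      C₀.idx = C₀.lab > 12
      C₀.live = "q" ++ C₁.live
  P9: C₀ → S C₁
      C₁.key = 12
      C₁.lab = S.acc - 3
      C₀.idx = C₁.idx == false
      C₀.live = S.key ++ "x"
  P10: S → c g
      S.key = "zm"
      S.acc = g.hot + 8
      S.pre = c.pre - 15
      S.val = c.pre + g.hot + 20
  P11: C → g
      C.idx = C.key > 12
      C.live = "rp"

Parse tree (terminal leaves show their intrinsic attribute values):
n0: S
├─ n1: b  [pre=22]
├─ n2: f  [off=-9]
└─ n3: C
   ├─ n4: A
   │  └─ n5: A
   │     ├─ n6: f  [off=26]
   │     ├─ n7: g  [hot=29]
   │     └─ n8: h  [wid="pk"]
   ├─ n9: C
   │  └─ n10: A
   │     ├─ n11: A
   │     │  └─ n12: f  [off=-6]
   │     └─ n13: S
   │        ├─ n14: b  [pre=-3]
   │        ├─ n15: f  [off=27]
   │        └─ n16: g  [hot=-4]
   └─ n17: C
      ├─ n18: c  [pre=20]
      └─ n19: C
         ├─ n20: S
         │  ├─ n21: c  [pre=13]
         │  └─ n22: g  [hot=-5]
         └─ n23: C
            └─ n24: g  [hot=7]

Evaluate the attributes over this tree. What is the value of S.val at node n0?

1. n1.pre = 22  [terminal]
2. n2.off = -9  [terminal]
3. n3.key = 23  [b.pre * 3 - 43]
4. n3.lab = 16  [b.pre + f.off + 3]
5. n4.lim = false  [C₀.key > 23]
6. n5.lim = true  [true]
7. n6.off = 26  [terminal]
8. n7.hot = 29  [terminal]
9. n8.wid = "pk"  [terminal]
10. n5.key = 1  [len(h.wid) - 1]
11. n5.mk = 22  [(if A.lim then g.hot else f.off) - 7]
12. n4.key = -7  [A₁.mk * 3 - 73]
13. n4.mk = -3  [(if A₀.lim then A₁.mk else A₁.key) - 4]
14. n9.key = 13  [C₀.lab - 3]
15. n9.lab = 19  [C₀.key + A.mk - 1]
16. n10.lim = true  [C.lab > 18]
17. n11.lim = true  [true]
18. n12.off = -6  [terminal]
19. n11.key = -5  [f.off + 1]
20. n11.mk = 9  [f.off + 15]
21. n14.pre = -3  [terminal]
22. n15.off = 27  [terminal]
23. n16.hot = -4  [terminal]
24. n13.key = "zz"  ["zz"]
25. n13.acc = -4  [f.off * -2 + 50]
26. n13.pre = 17  [f.off + b.pre - 7]
27. n13.val = -5  [f.off - 32]
28. n10.key = 29  [A₁.key + 34]
29. n10.mk = 24  [len(S.key) + 22]
30. n9.idx = false  [C.lab == A.mk]
31. n9.live = "xw"  ["xw"]
32. n17.key = 13  [len(C₁.live) + 11]
33. n17.lab = 13  [C₀.lab - 3]
34. n18.pre = 20  [terminal]
35. n19.key = 25  [c.pre * -1 + 45]
36. n19.lab = 8  [C₀.key * -2 + 34]
37. n21.pre = 13  [terminal]
38. n22.hot = -5  [terminal]
39. n20.key = "zm"  ["zm"]
40. n20.acc = 3  [g.hot + 8]
41. n20.pre = -2  [c.pre - 15]
42. n20.val = 28  [c.pre + g.hot + 20]
43. n23.key = 12  [12]
44. n23.lab = 0  [S.acc - 3]
45. n24.hot = 7  [terminal]
46. n23.idx = false  [C.key > 12]
47. n23.live = "rp"  ["rp"]
48. n19.idx = true  [C₁.idx == false]
49. n19.live = "zmx"  [S.key ++ "x"]
50. n17.idx = true  [C₀.lab > 12]
51. n17.live = "qzmx"  ["q" ++ C₁.live]
52. n3.idx = false  [C₁.idx and C₂.idx]
53. n3.live = "qzmxq"  [C₂.live ++ "q"]
54. n0.key = "yqzmxq"  ["y" ++ C.live]
55. n0.acc = -4  [b.pre + f.off - 17]
56. n0.pre = 24  [f.off + 33]
57. n0.val = 1  [(if C.idx then f.off else b.pre) - 21]

1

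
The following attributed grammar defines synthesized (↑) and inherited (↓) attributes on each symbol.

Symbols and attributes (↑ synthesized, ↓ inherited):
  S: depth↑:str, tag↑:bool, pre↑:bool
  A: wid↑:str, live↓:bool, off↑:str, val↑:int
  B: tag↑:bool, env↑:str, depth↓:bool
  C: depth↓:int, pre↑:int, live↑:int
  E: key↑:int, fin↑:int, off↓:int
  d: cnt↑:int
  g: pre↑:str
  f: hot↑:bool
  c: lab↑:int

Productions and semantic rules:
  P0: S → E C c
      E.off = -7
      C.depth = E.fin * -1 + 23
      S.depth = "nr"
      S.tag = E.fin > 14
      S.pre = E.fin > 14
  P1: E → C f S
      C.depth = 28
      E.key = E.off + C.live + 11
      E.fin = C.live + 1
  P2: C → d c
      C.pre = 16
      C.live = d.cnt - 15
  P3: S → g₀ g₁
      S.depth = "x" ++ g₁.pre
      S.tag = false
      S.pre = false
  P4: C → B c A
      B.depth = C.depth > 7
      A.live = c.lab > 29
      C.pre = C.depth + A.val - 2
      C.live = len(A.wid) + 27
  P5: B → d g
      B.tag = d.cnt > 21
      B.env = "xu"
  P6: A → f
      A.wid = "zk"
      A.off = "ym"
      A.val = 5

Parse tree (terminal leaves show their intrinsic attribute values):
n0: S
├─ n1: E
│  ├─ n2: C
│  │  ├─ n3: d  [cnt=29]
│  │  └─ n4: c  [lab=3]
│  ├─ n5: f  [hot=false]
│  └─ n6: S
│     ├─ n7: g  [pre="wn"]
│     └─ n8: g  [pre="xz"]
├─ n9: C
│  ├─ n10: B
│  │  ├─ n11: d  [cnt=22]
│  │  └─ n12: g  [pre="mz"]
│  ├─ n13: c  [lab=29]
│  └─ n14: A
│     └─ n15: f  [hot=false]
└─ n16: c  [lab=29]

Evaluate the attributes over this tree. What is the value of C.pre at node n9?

11

1. n1.off = -7  [-7]
2. n2.depth = 28  [28]
3. n3.cnt = 29  [terminal]
4. n4.lab = 3  [terminal]
5. n2.pre = 16  [16]
6. n2.live = 14  [d.cnt - 15]
7. n5.hot = false  [terminal]
8. n7.pre = "wn"  [terminal]
9. n8.pre = "xz"  [terminal]
10. n6.depth = "xxz"  ["x" ++ g₁.pre]
11. n6.tag = false  [false]
12. n6.pre = false  [false]
13. n1.key = 18  [E.off + C.live + 11]
14. n1.fin = 15  [C.live + 1]
15. n9.depth = 8  [E.fin * -1 + 23]
16. n10.depth = true  [C.depth > 7]
17. n11.cnt = 22  [terminal]
18. n12.pre = "mz"  [terminal]
19. n10.tag = true  [d.cnt > 21]
20. n10.env = "xu"  ["xu"]
21. n13.lab = 29  [terminal]
22. n14.live = false  [c.lab > 29]
23. n15.hot = false  [terminal]
24. n14.wid = "zk"  ["zk"]
25. n14.off = "ym"  ["ym"]
26. n14.val = 5  [5]
27. n9.pre = 11  [C.depth + A.val - 2]
28. n9.live = 29  [len(A.wid) + 27]
29. n16.lab = 29  [terminal]
30. n0.depth = "nr"  ["nr"]
31. n0.tag = true  [E.fin > 14]
32. n0.pre = true  [E.fin > 14]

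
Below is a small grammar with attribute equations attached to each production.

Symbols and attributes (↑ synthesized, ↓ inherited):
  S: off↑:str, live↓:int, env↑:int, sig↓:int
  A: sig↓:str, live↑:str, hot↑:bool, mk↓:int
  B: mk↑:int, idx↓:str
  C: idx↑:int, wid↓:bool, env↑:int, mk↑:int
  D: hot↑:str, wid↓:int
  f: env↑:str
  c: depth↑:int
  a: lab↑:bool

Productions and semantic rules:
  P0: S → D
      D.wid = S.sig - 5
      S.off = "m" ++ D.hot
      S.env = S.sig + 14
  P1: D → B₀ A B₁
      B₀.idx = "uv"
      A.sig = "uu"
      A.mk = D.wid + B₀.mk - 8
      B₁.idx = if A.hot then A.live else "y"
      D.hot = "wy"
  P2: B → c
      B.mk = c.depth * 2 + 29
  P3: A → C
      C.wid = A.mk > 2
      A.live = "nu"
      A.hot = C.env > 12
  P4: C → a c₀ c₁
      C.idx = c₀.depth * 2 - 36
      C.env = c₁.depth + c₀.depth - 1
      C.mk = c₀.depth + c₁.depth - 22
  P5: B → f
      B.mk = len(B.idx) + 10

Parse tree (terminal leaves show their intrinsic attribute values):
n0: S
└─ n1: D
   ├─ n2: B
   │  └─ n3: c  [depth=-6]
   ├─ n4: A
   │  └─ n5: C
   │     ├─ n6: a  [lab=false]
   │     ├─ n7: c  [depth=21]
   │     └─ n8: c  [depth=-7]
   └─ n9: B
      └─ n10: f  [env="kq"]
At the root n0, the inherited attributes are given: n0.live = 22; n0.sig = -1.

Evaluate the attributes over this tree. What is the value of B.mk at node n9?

12

1. n0.live = 22  [given at root]
2. n0.sig = -1  [given at root]
3. n1.wid = -6  [S.sig - 5]
4. n2.idx = "uv"  ["uv"]
5. n3.depth = -6  [terminal]
6. n2.mk = 17  [c.depth * 2 + 29]
7. n4.sig = "uu"  ["uu"]
8. n4.mk = 3  [D.wid + B₀.mk - 8]
9. n5.wid = true  [A.mk > 2]
10. n6.lab = false  [terminal]
11. n7.depth = 21  [terminal]
12. n8.depth = -7  [terminal]
13. n5.idx = 6  [c₀.depth * 2 - 36]
14. n5.env = 13  [c₁.depth + c₀.depth - 1]
15. n5.mk = -8  [c₀.depth + c₁.depth - 22]
16. n4.live = "nu"  ["nu"]
17. n4.hot = true  [C.env > 12]
18. n9.idx = "nu"  [if A.hot then A.live else "y"]
19. n10.env = "kq"  [terminal]
20. n9.mk = 12  [len(B.idx) + 10]
21. n1.hot = "wy"  ["wy"]
22. n0.off = "mwy"  ["m" ++ D.hot]
23. n0.env = 13  [S.sig + 14]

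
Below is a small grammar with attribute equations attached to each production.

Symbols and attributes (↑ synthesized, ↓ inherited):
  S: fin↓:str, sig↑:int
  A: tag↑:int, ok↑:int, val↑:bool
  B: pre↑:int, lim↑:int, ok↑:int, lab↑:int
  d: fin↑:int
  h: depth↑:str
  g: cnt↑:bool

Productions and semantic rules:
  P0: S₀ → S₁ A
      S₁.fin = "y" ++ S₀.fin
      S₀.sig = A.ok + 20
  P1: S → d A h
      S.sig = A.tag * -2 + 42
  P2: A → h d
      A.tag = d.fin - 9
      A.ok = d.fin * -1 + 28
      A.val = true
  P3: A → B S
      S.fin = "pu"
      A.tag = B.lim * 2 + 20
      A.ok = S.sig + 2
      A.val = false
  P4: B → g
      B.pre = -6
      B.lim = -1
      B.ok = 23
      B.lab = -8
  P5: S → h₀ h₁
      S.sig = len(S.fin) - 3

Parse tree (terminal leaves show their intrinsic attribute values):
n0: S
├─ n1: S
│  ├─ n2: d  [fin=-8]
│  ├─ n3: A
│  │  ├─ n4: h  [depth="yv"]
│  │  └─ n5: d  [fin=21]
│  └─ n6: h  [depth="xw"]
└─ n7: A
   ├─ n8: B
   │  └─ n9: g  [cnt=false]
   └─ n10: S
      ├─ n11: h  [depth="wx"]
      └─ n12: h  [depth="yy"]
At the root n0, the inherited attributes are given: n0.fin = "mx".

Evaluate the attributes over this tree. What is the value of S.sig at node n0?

21

1. n0.fin = "mx"  [given at root]
2. n1.fin = "ymx"  ["y" ++ S₀.fin]
3. n2.fin = -8  [terminal]
4. n4.depth = "yv"  [terminal]
5. n5.fin = 21  [terminal]
6. n3.tag = 12  [d.fin - 9]
7. n3.ok = 7  [d.fin * -1 + 28]
8. n3.val = true  [true]
9. n6.depth = "xw"  [terminal]
10. n1.sig = 18  [A.tag * -2 + 42]
11. n9.cnt = false  [terminal]
12. n8.pre = -6  [-6]
13. n8.lim = -1  [-1]
14. n8.ok = 23  [23]
15. n8.lab = -8  [-8]
16. n10.fin = "pu"  ["pu"]
17. n11.depth = "wx"  [terminal]
18. n12.depth = "yy"  [terminal]
19. n10.sig = -1  [len(S.fin) - 3]
20. n7.tag = 18  [B.lim * 2 + 20]
21. n7.ok = 1  [S.sig + 2]
22. n7.val = false  [false]
23. n0.sig = 21  [A.ok + 20]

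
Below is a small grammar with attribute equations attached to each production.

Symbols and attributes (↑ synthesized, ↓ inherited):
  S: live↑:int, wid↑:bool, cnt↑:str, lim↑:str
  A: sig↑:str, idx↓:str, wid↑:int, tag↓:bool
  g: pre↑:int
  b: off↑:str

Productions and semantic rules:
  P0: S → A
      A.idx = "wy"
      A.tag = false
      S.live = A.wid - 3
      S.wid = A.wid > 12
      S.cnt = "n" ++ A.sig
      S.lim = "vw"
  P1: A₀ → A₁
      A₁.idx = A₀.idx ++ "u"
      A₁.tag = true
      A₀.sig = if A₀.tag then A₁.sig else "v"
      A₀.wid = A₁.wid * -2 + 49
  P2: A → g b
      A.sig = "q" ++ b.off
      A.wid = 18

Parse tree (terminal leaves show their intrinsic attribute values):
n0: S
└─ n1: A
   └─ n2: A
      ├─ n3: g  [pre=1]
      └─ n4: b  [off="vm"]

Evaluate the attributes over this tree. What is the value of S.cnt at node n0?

1. n1.idx = "wy"  ["wy"]
2. n1.tag = false  [false]
3. n2.idx = "wyu"  [A₀.idx ++ "u"]
4. n2.tag = true  [true]
5. n3.pre = 1  [terminal]
6. n4.off = "vm"  [terminal]
7. n2.sig = "qvm"  ["q" ++ b.off]
8. n2.wid = 18  [18]
9. n1.sig = "v"  [if A₀.tag then A₁.sig else "v"]
10. n1.wid = 13  [A₁.wid * -2 + 49]
11. n0.live = 10  [A.wid - 3]
12. n0.wid = true  [A.wid > 12]
13. n0.cnt = "nv"  ["n" ++ A.sig]
14. n0.lim = "vw"  ["vw"]

"nv"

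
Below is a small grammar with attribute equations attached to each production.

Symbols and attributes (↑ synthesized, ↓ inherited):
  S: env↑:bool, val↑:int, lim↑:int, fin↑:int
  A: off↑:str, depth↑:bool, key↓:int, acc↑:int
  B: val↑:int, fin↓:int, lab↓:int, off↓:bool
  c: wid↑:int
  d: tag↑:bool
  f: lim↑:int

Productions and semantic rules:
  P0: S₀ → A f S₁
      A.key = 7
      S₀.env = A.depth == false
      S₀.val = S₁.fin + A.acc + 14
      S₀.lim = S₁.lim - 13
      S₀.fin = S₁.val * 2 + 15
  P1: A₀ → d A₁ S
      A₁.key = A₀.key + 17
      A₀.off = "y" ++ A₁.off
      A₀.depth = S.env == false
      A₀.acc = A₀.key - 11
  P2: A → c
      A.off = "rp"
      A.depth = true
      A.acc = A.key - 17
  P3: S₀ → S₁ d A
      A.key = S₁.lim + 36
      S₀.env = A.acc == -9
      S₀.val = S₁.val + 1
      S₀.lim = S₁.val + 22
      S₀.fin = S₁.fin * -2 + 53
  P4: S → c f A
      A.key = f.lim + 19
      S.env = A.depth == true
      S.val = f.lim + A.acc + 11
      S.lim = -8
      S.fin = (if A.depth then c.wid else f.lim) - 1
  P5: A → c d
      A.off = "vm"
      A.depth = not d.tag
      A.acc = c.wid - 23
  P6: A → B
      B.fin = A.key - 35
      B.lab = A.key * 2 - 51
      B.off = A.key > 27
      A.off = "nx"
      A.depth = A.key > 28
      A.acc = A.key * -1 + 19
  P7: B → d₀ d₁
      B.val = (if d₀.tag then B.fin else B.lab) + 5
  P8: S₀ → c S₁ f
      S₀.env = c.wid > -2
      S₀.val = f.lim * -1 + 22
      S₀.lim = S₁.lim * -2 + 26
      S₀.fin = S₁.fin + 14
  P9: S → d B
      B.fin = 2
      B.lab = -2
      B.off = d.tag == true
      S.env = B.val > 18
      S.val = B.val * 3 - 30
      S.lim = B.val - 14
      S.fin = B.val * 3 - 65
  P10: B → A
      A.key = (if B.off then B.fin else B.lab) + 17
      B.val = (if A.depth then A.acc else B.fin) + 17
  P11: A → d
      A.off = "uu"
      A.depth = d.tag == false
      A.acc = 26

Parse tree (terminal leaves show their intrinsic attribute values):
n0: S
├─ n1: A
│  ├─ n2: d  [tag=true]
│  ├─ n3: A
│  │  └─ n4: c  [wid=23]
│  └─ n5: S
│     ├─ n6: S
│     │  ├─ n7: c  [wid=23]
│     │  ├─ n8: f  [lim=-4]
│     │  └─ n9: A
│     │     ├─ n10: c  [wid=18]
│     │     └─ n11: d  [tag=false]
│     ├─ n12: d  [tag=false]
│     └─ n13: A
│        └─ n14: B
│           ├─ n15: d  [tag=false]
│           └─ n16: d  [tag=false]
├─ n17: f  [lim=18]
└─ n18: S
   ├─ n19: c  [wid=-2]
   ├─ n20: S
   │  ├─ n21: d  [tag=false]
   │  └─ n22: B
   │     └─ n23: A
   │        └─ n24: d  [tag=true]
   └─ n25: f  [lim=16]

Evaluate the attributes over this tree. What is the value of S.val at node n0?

1. n1.key = 7  [7]
2. n2.tag = true  [terminal]
3. n3.key = 24  [A₀.key + 17]
4. n4.wid = 23  [terminal]
5. n3.off = "rp"  ["rp"]
6. n3.depth = true  [true]
7. n3.acc = 7  [A.key - 17]
8. n7.wid = 23  [terminal]
9. n8.lim = -4  [terminal]
10. n9.key = 15  [f.lim + 19]
11. n10.wid = 18  [terminal]
12. n11.tag = false  [terminal]
13. n9.off = "vm"  ["vm"]
14. n9.depth = true  [not d.tag]
15. n9.acc = -5  [c.wid - 23]
16. n6.env = true  [A.depth == true]
17. n6.val = 2  [f.lim + A.acc + 11]
18. n6.lim = -8  [-8]
19. n6.fin = 22  [(if A.depth then c.wid else f.lim) - 1]
20. n12.tag = false  [terminal]
21. n13.key = 28  [S₁.lim + 36]
22. n14.fin = -7  [A.key - 35]
23. n14.lab = 5  [A.key * 2 - 51]
24. n14.off = true  [A.key > 27]
25. n15.tag = false  [terminal]
26. n16.tag = false  [terminal]
27. n14.val = 10  [(if d₀.tag then B.fin else B.lab) + 5]
28. n13.off = "nx"  ["nx"]
29. n13.depth = false  [A.key > 28]
30. n13.acc = -9  [A.key * -1 + 19]
31. n5.env = true  [A.acc == -9]
32. n5.val = 3  [S₁.val + 1]
33. n5.lim = 24  [S₁.val + 22]
34. n5.fin = 9  [S₁.fin * -2 + 53]
35. n1.off = "yrp"  ["y" ++ A₁.off]
36. n1.depth = false  [S.env == false]
37. n1.acc = -4  [A₀.key - 11]
38. n17.lim = 18  [terminal]
39. n19.wid = -2  [terminal]
40. n21.tag = false  [terminal]
41. n22.fin = 2  [2]
42. n22.lab = -2  [-2]
43. n22.off = false  [d.tag == true]
44. n23.key = 15  [(if B.off then B.fin else B.lab) + 17]
45. n24.tag = true  [terminal]
46. n23.off = "uu"  ["uu"]
47. n23.depth = false  [d.tag == false]
48. n23.acc = 26  [26]
49. n22.val = 19  [(if A.depth then A.acc else B.fin) + 17]
50. n20.env = true  [B.val > 18]
51. n20.val = 27  [B.val * 3 - 30]
52. n20.lim = 5  [B.val - 14]
53. n20.fin = -8  [B.val * 3 - 65]
54. n25.lim = 16  [terminal]
55. n18.env = false  [c.wid > -2]
56. n18.val = 6  [f.lim * -1 + 22]
57. n18.lim = 16  [S₁.lim * -2 + 26]
58. n18.fin = 6  [S₁.fin + 14]
59. n0.env = true  [A.depth == false]
60. n0.val = 16  [S₁.fin + A.acc + 14]
61. n0.lim = 3  [S₁.lim - 13]
62. n0.fin = 27  [S₁.val * 2 + 15]

16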